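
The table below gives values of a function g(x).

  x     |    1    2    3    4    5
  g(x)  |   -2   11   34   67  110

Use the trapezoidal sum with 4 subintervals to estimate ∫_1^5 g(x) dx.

Δx = 1.
T_4 = (1/2)·[(-2) + 2·11 + 2·34 + 2·67 + 110] = 166.

166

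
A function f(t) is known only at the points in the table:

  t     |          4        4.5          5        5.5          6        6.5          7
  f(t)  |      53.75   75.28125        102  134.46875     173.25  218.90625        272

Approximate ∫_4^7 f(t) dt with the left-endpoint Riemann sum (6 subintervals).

378.828125

Δt = 0.5.
Sum = 0.5·[53.75 + 75.28125 + 102 + 134.46875 + 173.25 + 218.90625] = 378.828125.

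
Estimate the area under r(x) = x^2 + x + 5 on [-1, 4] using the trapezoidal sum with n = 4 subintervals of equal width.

55.46875

Δx = (4 − (-1))/4 = 1.25.
r(-1) = 5, r(0.25) = 5.3125, r(1.5) = 8.75, r(2.75) = 15.3125, r(4) = 25.
T_4 = (Δx/2)·[r(x_0) + 2r(x_1) + 2r(x_2) + 2r(x_3) + r(x_4)].
Sum = 55.46875.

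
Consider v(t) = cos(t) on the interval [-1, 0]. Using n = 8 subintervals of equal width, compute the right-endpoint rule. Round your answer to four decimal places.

0.8691

Δt = (0 − (-1))/8 = 0.125.
Right endpoints: -0.875, -0.75, -0.625, -0.5, -0.375, -0.25, -0.125, 0.
v(-0.875) ≈ 0.6410, v(-0.75) ≈ 0.7317, v(-0.625) ≈ 0.8110, v(-0.5) ≈ 0.8776, v(-0.375) ≈ 0.9305, v(-0.25) ≈ 0.9689, v(-0.125) ≈ 0.9922, v(0) ≈ 1.0000.
Sum = Δt · [v(-0.875) + v(-0.75) + v(-0.625) + ...].
Sum ≈ 0.8691.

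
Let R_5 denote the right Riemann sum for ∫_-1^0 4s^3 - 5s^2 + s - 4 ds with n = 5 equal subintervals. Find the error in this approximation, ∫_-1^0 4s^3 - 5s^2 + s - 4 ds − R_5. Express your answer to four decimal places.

Exact integral: ∫_-1^0 f(s) ds ≈ -7.166667.
R_5 = -6.24.
Error ≈ -7.166667 − (-6.24) ≈ -0.9267.

-0.9267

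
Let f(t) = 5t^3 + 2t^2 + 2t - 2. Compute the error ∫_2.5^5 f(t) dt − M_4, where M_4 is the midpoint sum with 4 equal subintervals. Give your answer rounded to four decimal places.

4.7404

Exact integral: ∫_2.5^5 f(t) dt ≈ 819.088542.
M_4 ≈ 814.348145.
Error ≈ 819.088542 − 814.348145 ≈ 4.7404.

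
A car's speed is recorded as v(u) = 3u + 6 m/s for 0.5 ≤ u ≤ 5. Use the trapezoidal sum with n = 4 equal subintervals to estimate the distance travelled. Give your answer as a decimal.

64.125

Δu = (5 − 0.5)/4 = 1.125.
v(0.5) = 7.5, v(1.625) = 10.875, v(2.75) = 14.25, v(3.875) = 17.625, v(5) = 21.
T_4 = (Δu/2)·[v(u_0) + 2v(u_1) + 2v(u_2) + 2v(u_3) + v(u_4)].
Sum = 64.125.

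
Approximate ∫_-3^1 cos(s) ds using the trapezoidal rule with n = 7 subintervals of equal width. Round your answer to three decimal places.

Δs = (1 − (-3))/7 = 4/7.
f(-3) ≈ -0.990, f(-17/7) ≈ -0.756, f(-13/7) ≈ -0.282, f(-9/7) ≈ 0.281, f(-5/7) ≈ 0.756, f(-1/7) ≈ 0.990, f(3/7) ≈ 0.910, f(1) ≈ 0.540.
T_7 = (Δs/2)·[f(s_0) + 2f(s_1) + ... + 2f(s_{6}) + f(s_7)].
Sum ≈ 0.956.

0.956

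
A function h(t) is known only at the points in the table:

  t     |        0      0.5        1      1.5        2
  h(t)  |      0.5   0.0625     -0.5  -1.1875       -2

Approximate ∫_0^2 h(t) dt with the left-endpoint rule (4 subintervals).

Δt = 0.5.
Sum = 0.5·[0.5 + 0.0625 + (-0.5) + (-1.1875)] = -0.5625.

-0.5625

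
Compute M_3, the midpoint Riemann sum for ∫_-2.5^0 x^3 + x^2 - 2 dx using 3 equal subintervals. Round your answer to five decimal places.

-9.15943

Δx = (0 − (-2.5))/3 = 5/6.
Midpoints: -25/12, -1.25, -5/12.
f(-25/12) = -11581/1728, f(-1.25) = -2.390625, f(-5/12) = -3281/1728.
Sum = Δx · [f(-25/12) + f(-1.25) + f(-5/12)].
Sum ≈ -9.15943.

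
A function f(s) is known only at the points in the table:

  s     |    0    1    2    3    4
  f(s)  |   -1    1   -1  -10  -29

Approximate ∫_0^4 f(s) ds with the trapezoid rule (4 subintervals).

-25

Δs = 1.
T_4 = (1/2)·[(-1) + 2·1 + 2·(-1) + 2·(-10) + (-29)] = -25.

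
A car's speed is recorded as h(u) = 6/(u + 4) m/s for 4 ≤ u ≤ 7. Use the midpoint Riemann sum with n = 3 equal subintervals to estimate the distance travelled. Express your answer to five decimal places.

Δu = (7 − 4)/3 = 1.
Midpoints: 4.5, 5.5, 6.5.
h(4.5) = 12/17, h(5.5) = 12/19, h(6.5) = 4/7.
Sum = Δu · [h(4.5) + h(5.5) + h(6.5)].
Sum ≈ 1.90889.

1.90889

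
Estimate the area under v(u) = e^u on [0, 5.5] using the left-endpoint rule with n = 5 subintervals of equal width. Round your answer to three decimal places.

133.752

Δu = (5.5 − 0)/5 = 1.1.
Left endpoints: 0, 1.1, 2.2, 3.3, 4.4.
v(0) ≈ 1.000, v(1.1) ≈ 3.004, v(2.2) ≈ 9.025, v(3.3) ≈ 27.113, v(4.4) ≈ 81.451.
Sum = Δu · [v(0) + v(1.1) + v(2.2) + v(3.3) + v(4.4)].
Sum ≈ 133.752.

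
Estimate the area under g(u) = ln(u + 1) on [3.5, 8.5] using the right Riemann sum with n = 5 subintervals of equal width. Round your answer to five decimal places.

9.98281

Δu = (8.5 − 3.5)/5 = 1.
Right endpoints: 4.5, 5.5, 6.5, 7.5, 8.5.
g(4.5) ≈ 1.70475, g(5.5) ≈ 1.87180, g(6.5) ≈ 2.01490, g(7.5) ≈ 2.14007, g(8.5) ≈ 2.25129.
Sum = Δu · [g(4.5) + g(5.5) + g(6.5) + g(7.5) + g(8.5)].
Sum ≈ 9.98281.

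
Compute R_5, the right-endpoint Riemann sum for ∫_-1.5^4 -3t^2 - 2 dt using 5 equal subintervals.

-104.39

Δt = (4 − (-1.5))/5 = 1.1.
Right endpoints: -0.4, 0.7, 1.8, 2.9, 4.
f(-0.4) = -2.48, f(0.7) = -3.47, f(1.8) = -11.72, f(2.9) = -27.23, f(4) = -50.
Sum = Δt · [f(-0.4) + f(0.7) + f(1.8) + f(2.9) + f(4)].
Sum = -104.39.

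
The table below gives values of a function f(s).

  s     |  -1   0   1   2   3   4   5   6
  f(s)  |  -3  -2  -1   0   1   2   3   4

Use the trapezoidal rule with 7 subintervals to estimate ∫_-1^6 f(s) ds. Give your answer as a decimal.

Δs = 1.
T_7 = (1/2)·[(-3) + 2·(-2) + 2·(-1) + 2·0 + 2·1 + 2·2 + 2·3 + 4] = 3.5.

3.5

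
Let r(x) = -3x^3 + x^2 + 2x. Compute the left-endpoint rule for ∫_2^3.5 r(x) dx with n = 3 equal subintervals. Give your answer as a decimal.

-58.8125

Δx = (3.5 − 2)/3 = 0.5.
Left endpoints: 2, 2.5, 3.
r(2) = -16, r(2.5) = -35.625, r(3) = -66.
Sum = Δx · [r(2) + r(2.5) + r(3)].
Sum = -58.8125.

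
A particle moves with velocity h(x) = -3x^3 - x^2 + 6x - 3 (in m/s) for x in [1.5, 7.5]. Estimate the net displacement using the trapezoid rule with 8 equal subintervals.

-2388.09375

Δx = (7.5 − 1.5)/8 = 0.75.
h(1.5) = -6.375, h(2.25) = -28.734375, h(3) = -75, h(3.75) = -152.765625, h(4.5) = -269.625, h(5.25) = -433.171875, h(6) = -651, h(6.75) = -930.703125, h(7.5) = -1279.875.
T_8 = (Δx/2)·[h(x_0) + 2h(x_1) + ... + 2h(x_{7}) + h(x_8)].
Sum = -2388.09375.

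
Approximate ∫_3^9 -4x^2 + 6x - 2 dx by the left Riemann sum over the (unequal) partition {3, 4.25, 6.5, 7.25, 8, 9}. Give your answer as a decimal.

Subinterval widths: 1.25, 2.25, 0.75, 0.75, 1.
Left endpoints: 3, 4.25, 6.5, 7.25, 8.
f(3) = -20, f(4.25) = -48.75, f(6.5) = -132, f(7.25) = -168.75, f(8) = -210.
Sum = Σ Δx_i · f(x_i).
Sum = -570.25.

-570.25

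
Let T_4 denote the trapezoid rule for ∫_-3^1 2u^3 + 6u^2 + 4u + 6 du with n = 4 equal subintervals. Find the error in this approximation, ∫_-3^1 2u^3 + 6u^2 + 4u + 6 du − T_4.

Exact integral: ∫_-3^1 f(u) du = 24.
T_4 = 24.
Error = 24 − 24 = 0.

0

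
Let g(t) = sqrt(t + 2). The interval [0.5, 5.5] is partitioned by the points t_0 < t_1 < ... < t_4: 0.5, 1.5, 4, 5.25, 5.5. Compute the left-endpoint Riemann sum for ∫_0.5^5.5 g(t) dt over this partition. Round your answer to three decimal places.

Subinterval widths: 1, 2.5, 1.25, 0.25.
Left endpoints: 0.5, 1.5, 4, 5.25.
g(0.5) ≈ 1.581, g(1.5) ≈ 1.871, g(4) ≈ 2.449, g(5.25) ≈ 2.693.
Sum = Σ Δt_i · g(t_i).
Sum ≈ 9.993.

9.993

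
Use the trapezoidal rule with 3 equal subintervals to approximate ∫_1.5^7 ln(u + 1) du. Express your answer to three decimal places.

8.769

Δu = (7 − 1.5)/3 = 11/6.
f(1.5) ≈ 0.916, f(10/3) ≈ 1.466, f(31/6) ≈ 1.819, f(7) ≈ 2.079.
T_3 = (Δu/2)·[f(u_0) + 2f(u_1) + 2f(u_2) + f(u_3)].
Sum ≈ 8.769.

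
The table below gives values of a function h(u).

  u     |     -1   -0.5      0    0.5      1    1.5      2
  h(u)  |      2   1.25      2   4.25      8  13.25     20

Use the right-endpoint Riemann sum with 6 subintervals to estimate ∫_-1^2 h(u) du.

24.375

Δu = 0.5.
Sum = 0.5·[1.25 + 2 + 4.25 + 8 + 13.25 + 20] = 24.375.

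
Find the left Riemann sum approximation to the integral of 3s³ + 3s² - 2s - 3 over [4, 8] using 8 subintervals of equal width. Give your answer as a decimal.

2907.5

Δs = (8 − 4)/8 = 0.5.
Left endpoints: 4, 4.5, 5, 5.5, 6, 6.5, 7, 7.5.
f(4) = 229, f(4.5) = 322.125, f(5) = 437, f(5.5) = 575.875, f(6) = 741, f(6.5) = 934.625, f(7) = 1159, f(7.5) = 1416.375.
Sum = Δs · [f(4) + f(4.5) + f(5) + ...].
Sum = 2907.5.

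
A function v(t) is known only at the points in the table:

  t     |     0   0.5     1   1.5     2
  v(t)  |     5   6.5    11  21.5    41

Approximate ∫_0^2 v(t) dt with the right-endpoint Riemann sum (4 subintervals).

40

Δt = 0.5.
Sum = 0.5·[6.5 + 11 + 21.5 + 41] = 40.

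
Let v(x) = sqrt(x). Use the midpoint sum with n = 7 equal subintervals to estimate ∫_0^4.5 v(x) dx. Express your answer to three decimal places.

6.391

Δx = (4.5 − 0)/7 = 9/14.
Midpoints: 9/28, 27/28, 45/28, 2.25, 81/28, 99/28, 117/28.
v(9/28) ≈ 0.567, v(27/28) ≈ 0.982, v(45/28) ≈ 1.268, v(2.25) ≈ 1.500, v(81/28) ≈ 1.701, v(99/28) ≈ 1.880, v(117/28) ≈ 2.044.
Sum = Δx · [v(9/28) + v(27/28) + v(45/28) + ...].
Sum ≈ 6.391.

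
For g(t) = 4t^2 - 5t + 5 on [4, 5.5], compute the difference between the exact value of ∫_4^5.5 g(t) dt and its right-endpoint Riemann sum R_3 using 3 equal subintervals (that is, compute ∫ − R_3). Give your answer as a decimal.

-12.625

Exact integral: ∫_4^5.5 g(t) dt = 108.375.
R_3 = 121.
Error = 108.375 − 121 = -12.625.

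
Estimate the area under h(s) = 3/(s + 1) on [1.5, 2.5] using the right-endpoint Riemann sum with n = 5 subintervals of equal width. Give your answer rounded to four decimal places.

Δs = (2.5 − 1.5)/5 = 0.2.
Right endpoints: 1.7, 1.9, 2.1, 2.3, 2.5.
h(1.7) = 10/9, h(1.9) = 30/29, h(2.1) = 30/31, h(2.3) = 10/11, h(2.5) = 6/7.
Sum = Δs · [h(1.7) + h(1.9) + h(2.1) + h(2.3) + h(2.5)].
Sum ≈ 0.9759.

0.9759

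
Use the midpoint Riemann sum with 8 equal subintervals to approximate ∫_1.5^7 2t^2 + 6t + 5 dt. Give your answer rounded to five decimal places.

Δt = (7 − 1.5)/8 = 0.6875.
Midpoints: 1.84375, 2.53125, 3.21875, 3.90625, 4.59375, 5.28125, 5.96875, 6.65625.
f(1.84375) = 11705/512, f(2.53125) = 16897/512, f(3.21875) = 23057/512, f(3.90625) = 30185/512, f(4.59375) = 38281/512, f(5.28125) = 47345/512, f(5.96875) = 57377/512, f(6.65625) = 68377/512.
Sum = Δt · [f(1.84375) + f(2.53125) + f(3.21875) + ...].
Sum ≈ 393.73340.

393.73340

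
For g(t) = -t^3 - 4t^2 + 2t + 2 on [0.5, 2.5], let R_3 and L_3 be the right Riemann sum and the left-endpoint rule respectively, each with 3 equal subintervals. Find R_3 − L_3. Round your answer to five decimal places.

R_3 ≈ -33.5092593.
L_3 ≈ -9.8425926.
R_3 − L_3 ≈ -23.66667.

-23.66667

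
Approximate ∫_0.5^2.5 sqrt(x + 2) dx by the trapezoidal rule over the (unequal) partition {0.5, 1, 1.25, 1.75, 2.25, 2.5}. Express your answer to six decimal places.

3.727338

Subinterval widths: 0.5, 0.25, 0.5, 0.5, 0.25.
f(0.5) ≈ 1.581139, f(1) ≈ 1.732051, f(1.25) ≈ 1.802776, f(1.75) ≈ 1.936492, f(2.25) ≈ 2.061553, f(2.5) ≈ 2.121320.
On each subinterval the trapezoid contributes (Δx_i/2)·[f(x_{i-1}) + f(x_i)].
Sum ≈ 3.727338.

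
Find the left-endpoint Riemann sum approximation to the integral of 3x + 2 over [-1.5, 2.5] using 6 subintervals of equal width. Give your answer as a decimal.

Δx = (2.5 − (-1.5))/6 = 2/3.
Left endpoints: -1.5, -5/6, -1/6, 0.5, 7/6, 11/6.
f(-1.5) = -2.5, f(-5/6) = -0.5, f(-1/6) = 1.5, f(0.5) = 3.5, f(7/6) = 5.5, f(11/6) = 7.5.
Sum = Δx · [f(-1.5) + f(-5/6) + f(-1/6) + ...].
Sum = 10.

10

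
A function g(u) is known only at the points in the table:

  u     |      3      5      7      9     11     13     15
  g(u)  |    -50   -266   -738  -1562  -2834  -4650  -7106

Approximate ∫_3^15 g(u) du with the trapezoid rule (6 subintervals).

Δu = 2.
T_6 = (2/2)·[(-50) + 2·(-266) + 2·(-738) + 2·(-1562) + 2·(-2834) + 2·(-4650) + (-7106)] = -27256.

-27256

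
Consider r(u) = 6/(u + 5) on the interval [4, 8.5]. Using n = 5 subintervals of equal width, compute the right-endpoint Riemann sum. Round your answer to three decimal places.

2.336

Δu = (8.5 − 4)/5 = 0.9.
Right endpoints: 4.9, 5.8, 6.7, 7.6, 8.5.
r(4.9) = 20/33, r(5.8) = 5/9, r(6.7) = 20/39, r(7.6) = 10/21, r(8.5) = 4/9.
Sum = Δu · [r(4.9) + r(5.8) + r(6.7) + r(7.6) + r(8.5)].
Sum ≈ 2.336.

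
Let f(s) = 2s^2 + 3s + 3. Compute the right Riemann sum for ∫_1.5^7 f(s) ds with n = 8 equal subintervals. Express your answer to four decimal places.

Δs = (7 − 1.5)/8 = 0.6875.
Right endpoints: 2.1875, 2.875, 3.5625, 4.25, 4.9375, 5.625, 6.3125, 7.
f(2.1875) = 19.1328125, f(2.875) = 28.15625, f(3.5625) = 39.0703125, f(4.25) = 51.875, f(4.9375) = 66.5703125, f(5.625) = 83.15625, f(6.3125) = 101.6328125, f(7) = 122.
Sum = Δs · [f(2.1875) + f(2.875) + f(3.5625) + ...].
Sum ≈ 351.7207.

351.7207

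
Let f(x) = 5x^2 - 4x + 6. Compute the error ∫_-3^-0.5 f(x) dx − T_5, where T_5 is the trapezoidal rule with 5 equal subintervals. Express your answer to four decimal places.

Exact integral: ∫_-3^-0.5 f(x) dx ≈ 77.291667.
T_5 = 77.8125.
Error ≈ 77.291667 − 77.8125 ≈ -0.5208.

-0.5208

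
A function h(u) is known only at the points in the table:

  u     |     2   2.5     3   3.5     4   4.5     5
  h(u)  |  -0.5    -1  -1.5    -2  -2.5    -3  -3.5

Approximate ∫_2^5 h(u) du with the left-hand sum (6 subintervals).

Δu = 0.5.
Sum = 0.5·[(-0.5) + (-1) + (-1.5) + (-2) + (-2.5) + (-3)] = -5.25.

-5.25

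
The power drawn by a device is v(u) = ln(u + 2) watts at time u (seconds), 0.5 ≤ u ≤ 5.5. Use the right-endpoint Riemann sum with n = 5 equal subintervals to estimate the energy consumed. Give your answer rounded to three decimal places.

Δu = (5.5 − 0.5)/5 = 1.
Right endpoints: 1.5, 2.5, 3.5, 4.5, 5.5.
v(1.5) ≈ 1.253, v(2.5) ≈ 1.504, v(3.5) ≈ 1.705, v(4.5) ≈ 1.872, v(5.5) ≈ 2.015.
Sum = Δu · [v(1.5) + v(2.5) + v(3.5) + v(4.5) + v(5.5)].
Sum ≈ 8.348.

8.348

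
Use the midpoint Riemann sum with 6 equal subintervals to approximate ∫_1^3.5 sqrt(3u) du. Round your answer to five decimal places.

Δu = (3.5 − 1)/6 = 5/12.
Midpoints: 29/24, 1.625, 49/24, 59/24, 2.875, 79/24.
f(29/24) ≈ 1.90394, f(1.625) ≈ 2.20794, f(49/24) ≈ 2.47487, f(59/24) ≈ 2.71570, f(2.875) ≈ 2.93684, f(79/24) ≈ 3.14245.
Sum = Δu · [f(29/24) + f(1.625) + f(49/24) + ...].
Sum ≈ 6.40906.

6.40906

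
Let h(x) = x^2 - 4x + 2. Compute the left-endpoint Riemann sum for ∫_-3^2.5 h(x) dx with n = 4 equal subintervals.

Δx = (2.5 − (-3))/4 = 1.375.
Left endpoints: -3, -1.625, -0.25, 1.125.
h(-3) = 23, h(-1.625) = 11.140625, h(-0.25) = 3.0625, h(1.125) = -1.234375.
Sum = Δx · [h(-3) + h(-1.625) + h(-0.25) + h(1.125)].
Sum = 49.45703125.

49.45703125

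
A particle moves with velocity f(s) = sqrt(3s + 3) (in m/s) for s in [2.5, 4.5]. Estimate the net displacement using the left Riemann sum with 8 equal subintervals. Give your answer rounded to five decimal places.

Δs = (4.5 − 2.5)/8 = 0.25.
Left endpoints: 2.5, 2.75, 3, 3.25, 3.5, 3.75, 4, 4.25.
f(2.5) ≈ 3.24037, f(2.75) ≈ 3.35410, f(3) ≈ 3.46410, f(3.25) ≈ 3.57071, f(3.5) ≈ 3.67423, f(3.75) ≈ 3.77492, f(4) ≈ 3.87298, f(4.25) ≈ 3.96863.
Sum = Δs · [f(2.5) + f(2.75) + f(3) + ...].
Sum ≈ 7.23001.

7.23001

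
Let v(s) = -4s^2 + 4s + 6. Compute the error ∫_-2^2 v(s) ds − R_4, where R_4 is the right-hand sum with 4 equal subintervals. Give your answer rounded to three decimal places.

-5.333

Exact integral: ∫_-2^2 v(s) ds ≈ 2.66667.
R_4 = 8.
Error ≈ 2.66667 − 8 ≈ -5.333.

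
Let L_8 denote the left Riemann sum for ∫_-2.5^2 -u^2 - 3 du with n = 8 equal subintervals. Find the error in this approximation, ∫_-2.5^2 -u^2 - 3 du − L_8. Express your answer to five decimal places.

Exact integral: ∫_-2.5^2 f(u) du = -21.375.
L_8 ≈ -22.2451172.
Error ≈ -21.375 − (-22.2451172) ≈ 0.87012.

0.87012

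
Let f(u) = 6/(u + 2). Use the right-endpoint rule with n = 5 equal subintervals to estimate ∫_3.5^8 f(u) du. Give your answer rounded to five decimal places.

3.37542

Δu = (8 − 3.5)/5 = 0.9.
Right endpoints: 4.4, 5.3, 6.2, 7.1, 8.
f(4.4) = 0.9375, f(5.3) = 60/73, f(6.2) = 30/41, f(7.1) = 60/91, f(8) = 0.6.
Sum = Δu · [f(4.4) + f(5.3) + f(6.2) + f(7.1) + f(8)].
Sum ≈ 3.37542.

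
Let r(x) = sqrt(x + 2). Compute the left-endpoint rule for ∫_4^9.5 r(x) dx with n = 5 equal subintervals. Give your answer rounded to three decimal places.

Δx = (9.5 − 4)/5 = 1.1.
Left endpoints: 4, 5.1, 6.2, 7.3, 8.4.
r(4) ≈ 2.449, r(5.1) ≈ 2.665, r(6.2) ≈ 2.864, r(7.3) ≈ 3.050, r(8.4) ≈ 3.225.
Sum = Δx · [r(4) + r(5.1) + r(6.2) + r(7.3) + r(8.4)].
Sum ≈ 15.677.

15.677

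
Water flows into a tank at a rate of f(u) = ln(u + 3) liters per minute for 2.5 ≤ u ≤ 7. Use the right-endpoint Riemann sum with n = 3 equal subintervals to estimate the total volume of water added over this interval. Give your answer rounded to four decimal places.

Δu = (7 − 2.5)/3 = 1.5.
Right endpoints: 4, 5.5, 7.
f(4) ≈ 1.9459, f(5.5) ≈ 2.1401, f(7) ≈ 2.3026.
Sum = Δu · [f(4) + f(5.5) + f(7)].
Sum ≈ 9.5828.

9.5828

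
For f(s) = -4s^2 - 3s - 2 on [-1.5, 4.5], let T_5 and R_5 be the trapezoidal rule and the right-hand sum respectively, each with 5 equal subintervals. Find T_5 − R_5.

T_5 = -170.76.
R_5 = -224.76.
T_5 − R_5 = 54.

54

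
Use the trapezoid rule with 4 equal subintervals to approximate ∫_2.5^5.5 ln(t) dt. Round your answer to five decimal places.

4.07521

Δt = (5.5 − 2.5)/4 = 0.75.
f(2.5) ≈ 0.91629, f(3.25) ≈ 1.17865, f(4) ≈ 1.38629, f(4.75) ≈ 1.55814, f(5.5) ≈ 1.70475.
T_4 = (Δt/2)·[f(t_0) + 2f(t_1) + 2f(t_2) + 2f(t_3) + f(t_4)].
Sum ≈ 4.07521.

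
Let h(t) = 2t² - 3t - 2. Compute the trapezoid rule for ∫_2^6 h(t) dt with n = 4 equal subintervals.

Δt = (6 − 2)/4 = 1.
h(2) = 0, h(3) = 7, h(4) = 18, h(5) = 33, h(6) = 52.
T_4 = (Δt/2)·[h(t_0) + 2h(t_1) + 2h(t_2) + 2h(t_3) + h(t_4)].
Sum = 84.

84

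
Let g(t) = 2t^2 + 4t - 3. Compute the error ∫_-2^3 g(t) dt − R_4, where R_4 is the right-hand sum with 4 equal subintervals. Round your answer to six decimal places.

Exact integral: ∫_-2^3 g(t) dt ≈ 18.33333333.
R_4 = 39.6875.
Error ≈ 18.33333333 − 39.6875 ≈ -21.354167.

-21.354167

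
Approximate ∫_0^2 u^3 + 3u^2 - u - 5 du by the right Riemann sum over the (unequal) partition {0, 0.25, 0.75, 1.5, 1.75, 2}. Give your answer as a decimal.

4.8359375

Subinterval widths: 0.25, 0.5, 0.75, 0.25, 0.25.
Right endpoints: 0.25, 0.75, 1.5, 1.75, 2.
f(0.25) = -5.046875, f(0.75) = -3.640625, f(1.5) = 3.625, f(1.75) = 7.796875, f(2) = 13.
Sum = Σ Δu_i · f(u_i).
Sum = 4.8359375.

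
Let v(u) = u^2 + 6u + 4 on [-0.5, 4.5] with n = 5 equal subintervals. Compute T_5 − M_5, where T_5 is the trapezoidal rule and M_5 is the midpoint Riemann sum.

T_5 = 111.25.
M_5 = 110.
T_5 − M_5 = 1.25.

1.25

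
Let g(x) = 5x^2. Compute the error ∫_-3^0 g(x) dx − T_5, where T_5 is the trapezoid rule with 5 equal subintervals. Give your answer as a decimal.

-0.9

Exact integral: ∫_-3^0 g(x) dx = 45.
T_5 = 45.9.
Error = 45 − 45.9 = -0.9.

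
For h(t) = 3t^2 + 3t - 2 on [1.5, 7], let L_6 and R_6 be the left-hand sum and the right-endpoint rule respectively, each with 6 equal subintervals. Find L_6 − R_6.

L_6 ≈ 329.217014.
R_6 ≈ 472.904514.
L_6 − R_6 = -143.6875.

-143.6875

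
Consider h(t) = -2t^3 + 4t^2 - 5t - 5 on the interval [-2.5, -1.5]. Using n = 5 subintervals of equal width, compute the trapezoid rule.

Δt = (-1.5 − (-2.5))/5 = 0.2.
h(-2.5) = 63.75, h(-2.3) = 51.994, h(-2.1) = 41.662, h(-1.9) = 32.658, h(-1.7) = 24.886, h(-1.5) = 18.25.
T_5 = (Δt/2)·[h(t_0) + 2h(t_1) + ... + 2h(t_{4}) + h(t_5)].
Sum = 38.44.

38.44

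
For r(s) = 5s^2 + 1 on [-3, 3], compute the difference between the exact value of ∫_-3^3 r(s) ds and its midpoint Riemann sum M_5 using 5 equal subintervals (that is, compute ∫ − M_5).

Exact integral: ∫_-3^3 r(s) ds = 96.
M_5 = 92.4.
Error = 96 − 92.4 = 3.6.

3.6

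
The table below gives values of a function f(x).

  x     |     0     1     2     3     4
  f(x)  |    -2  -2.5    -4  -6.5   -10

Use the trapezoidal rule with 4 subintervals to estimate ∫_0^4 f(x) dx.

Δx = 1.
T_4 = (1/2)·[(-2) + 2·(-2.5) + 2·(-4) + 2·(-6.5) + (-10)] = -19.

-19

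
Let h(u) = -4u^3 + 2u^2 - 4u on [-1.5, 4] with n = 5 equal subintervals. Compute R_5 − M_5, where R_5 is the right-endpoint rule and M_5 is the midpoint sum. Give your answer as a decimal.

-166.82875

R_5 = -393.14.
M_5 = -226.31125.
R_5 − M_5 = -166.82875.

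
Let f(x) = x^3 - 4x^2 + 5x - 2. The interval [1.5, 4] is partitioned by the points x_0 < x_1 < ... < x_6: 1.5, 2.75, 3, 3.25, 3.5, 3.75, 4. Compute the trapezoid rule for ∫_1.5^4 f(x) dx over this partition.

Subinterval widths: 1.25, 0.25, 0.25, 0.25, 0.25, 0.25.
f(1.5) = -0.125, f(2.75) = 2.296875, f(3) = 4, f(3.25) = 6.328125, f(3.5) = 9.375, f(3.75) = 13.234375, f(4) = 18.
On each subinterval the trapezoid contributes (Δx_i/2)·[f(x_{i-1}) + f(x_i)].
Sum = 12.12890625.

12.12890625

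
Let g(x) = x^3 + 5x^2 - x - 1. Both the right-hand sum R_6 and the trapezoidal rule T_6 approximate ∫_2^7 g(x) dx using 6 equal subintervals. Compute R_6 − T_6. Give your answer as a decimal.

R_6 ≈ 1369.039352.
T_6 ≈ 1137.789352.
R_6 − T_6 = 231.25.

231.25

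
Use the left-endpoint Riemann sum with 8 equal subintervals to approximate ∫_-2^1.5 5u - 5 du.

-25.703125

Δu = (1.5 − (-2))/8 = 0.4375.
Left endpoints: -2, -1.5625, -1.125, -0.6875, -0.25, 0.1875, 0.625, 1.0625.
f(-2) = -15, f(-1.5625) = -12.8125, f(-1.125) = -10.625, f(-0.6875) = -8.4375, f(-0.25) = -6.25, f(0.1875) = -4.0625, f(0.625) = -1.875, f(1.0625) = 0.3125.
Sum = Δu · [f(-2) + f(-1.5625) + f(-1.125) + ...].
Sum = -25.703125.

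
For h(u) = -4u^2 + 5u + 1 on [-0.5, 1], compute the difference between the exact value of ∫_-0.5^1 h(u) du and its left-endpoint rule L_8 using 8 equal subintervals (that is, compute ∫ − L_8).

Exact integral: ∫_-0.5^1 h(u) du = 1.875.
L_8 = 1.41796875.
Error = 1.875 − 1.41796875 = 0.45703125.

0.45703125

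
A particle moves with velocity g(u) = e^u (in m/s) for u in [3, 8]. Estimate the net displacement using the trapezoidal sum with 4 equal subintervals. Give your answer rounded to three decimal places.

Δu = (8 − 3)/4 = 1.25.
g(3) ≈ 20.086, g(4.25) ≈ 70.105, g(5.5) ≈ 244.692, g(6.75) ≈ 854.059, g(8) ≈ 2980.958.
T_4 = (Δu/2)·[g(u_0) + 2g(u_1) + 2g(u_2) + 2g(u_3) + g(u_4)].
Sum ≈ 3336.722.

3336.722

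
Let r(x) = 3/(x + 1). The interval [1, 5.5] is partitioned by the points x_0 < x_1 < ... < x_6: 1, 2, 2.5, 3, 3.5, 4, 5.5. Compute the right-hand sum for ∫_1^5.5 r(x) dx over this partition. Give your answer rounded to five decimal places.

Subinterval widths: 1, 0.5, 0.5, 0.5, 0.5, 1.5.
Right endpoints: 2, 2.5, 3, 3.5, 4, 5.5.
r(2) = 1, r(2.5) = 6/7, r(3) = 0.75, r(3.5) = 2/3, r(4) = 0.6, r(5.5) = 6/13.
Sum = Σ Δx_i · r(x_i).
Sum ≈ 3.12921.

3.12921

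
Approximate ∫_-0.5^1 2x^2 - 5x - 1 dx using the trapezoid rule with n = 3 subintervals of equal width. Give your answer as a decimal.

Δx = (1 − (-0.5))/3 = 0.5.
f(-0.5) = 2, f(0) = -1, f(0.5) = -3, f(1) = -4.
T_3 = (Δx/2)·[f(x_0) + 2f(x_1) + 2f(x_2) + f(x_3)].
Sum = -2.5.

-2.5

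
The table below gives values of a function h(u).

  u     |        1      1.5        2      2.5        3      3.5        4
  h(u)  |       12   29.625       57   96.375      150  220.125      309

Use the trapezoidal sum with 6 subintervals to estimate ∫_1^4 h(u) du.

Δu = 0.5.
T_6 = (0.5/2)·[12 + 2·29.625 + 2·57 + 2·96.375 + 2·150 + 2·220.125 + 309] = 356.8125.

356.8125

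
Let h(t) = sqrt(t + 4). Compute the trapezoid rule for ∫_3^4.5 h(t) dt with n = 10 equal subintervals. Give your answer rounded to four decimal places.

4.1742

Δt = (4.5 − 3)/10 = 0.15.
h(3) ≈ 2.6458, h(3.15) ≈ 2.6739, h(3.3) ≈ 2.7019, h(3.45) ≈ 2.7295, h(3.6) ≈ 2.7568, h(3.75) ≈ 2.7839, h(3.9) ≈ 2.8107, h(4.05) ≈ 2.8373, h(4.2) ≈ 2.8636, h(4.35) ≈ 2.8896, h(4.5) ≈ 2.9155.
T_10 = (Δt/2)·[h(t_0) + 2h(t_1) + ... + 2h(t_{9}) + h(t_10)].
Sum ≈ 4.1742.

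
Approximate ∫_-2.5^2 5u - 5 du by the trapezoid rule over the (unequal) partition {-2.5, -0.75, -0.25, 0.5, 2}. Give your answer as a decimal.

-28.125

Subinterval widths: 1.75, 0.5, 0.75, 1.5.
f(-2.5) = -17.5, f(-0.75) = -8.75, f(-0.25) = -6.25, f(0.5) = -2.5, f(2) = 5.
On each subinterval the trapezoid contributes (Δu_i/2)·[f(u_{i-1}) + f(u_i)].
Sum = -28.125.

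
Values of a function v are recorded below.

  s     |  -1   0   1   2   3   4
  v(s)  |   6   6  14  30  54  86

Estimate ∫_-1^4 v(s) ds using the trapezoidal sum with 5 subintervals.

Δs = 1.
T_5 = (1/2)·[6 + 2·6 + 2·14 + 2·30 + 2·54 + 86] = 150.

150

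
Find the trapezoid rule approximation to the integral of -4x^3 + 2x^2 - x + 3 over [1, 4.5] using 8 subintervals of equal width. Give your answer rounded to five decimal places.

Δx = (4.5 − 1)/8 = 0.4375.
f(1) = 0, f(1.4375) = -6335/1024, f(1.875) = -18.2109375, f(2.3125) = -38997/1024, f(2.75) = -67.8125, f(3.1875) = -112035/1024, f(3.625) = -164.8828125, f(4.0625) = -241913/1024, f(4.5) = -325.5.
T_8 = (Δx/2)·[f(x_0) + 2f(x_1) + ... + 2f(x_{7}) + f(x_8)].
Sum ≈ -351.56543.

-351.56543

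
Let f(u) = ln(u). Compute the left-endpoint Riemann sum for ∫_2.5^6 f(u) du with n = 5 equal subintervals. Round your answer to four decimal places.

4.6439

Δu = (6 − 2.5)/5 = 0.7.
Left endpoints: 2.5, 3.2, 3.9, 4.6, 5.3.
f(2.5) ≈ 0.9163, f(3.2) ≈ 1.1632, f(3.9) ≈ 1.3610, f(4.6) ≈ 1.5261, f(5.3) ≈ 1.6677.
Sum = Δu · [f(2.5) + f(3.2) + f(3.9) + f(4.6) + f(5.3)].
Sum ≈ 4.6439.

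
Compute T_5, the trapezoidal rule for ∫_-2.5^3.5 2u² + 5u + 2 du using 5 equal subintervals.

Δu = (3.5 − (-2.5))/5 = 1.2.
f(-2.5) = 2, f(-1.3) = -1.12, f(-0.1) = 1.52, f(1.1) = 9.92, f(2.3) = 24.08, f(3.5) = 44.
T_5 = (Δu/2)·[f(u_0) + 2f(u_1) + ... + 2f(u_{4}) + f(u_5)].
Sum = 68.88.

68.88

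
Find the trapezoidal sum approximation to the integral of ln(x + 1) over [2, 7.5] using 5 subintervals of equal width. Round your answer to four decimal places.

9.3731

Δx = (7.5 − 2)/5 = 1.1.
f(2) ≈ 1.0986, f(3.1) ≈ 1.4110, f(4.2) ≈ 1.6487, f(5.3) ≈ 1.8405, f(6.4) ≈ 2.0015, f(7.5) ≈ 2.1401.
T_5 = (Δx/2)·[f(x_0) + 2f(x_1) + ... + 2f(x_{4}) + f(x_5)].
Sum ≈ 9.3731.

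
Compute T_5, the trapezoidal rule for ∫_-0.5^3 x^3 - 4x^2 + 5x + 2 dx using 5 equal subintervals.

Δx = (3 − (-0.5))/5 = 0.7.
f(-0.5) = -1.625, f(0.2) = 2.848, f(0.9) = 3.989, f(1.6) = 3.856, f(2.3) = 4.507, f(3) = 8.
T_5 = (Δx/2)·[f(x_0) + 2f(x_1) + ... + 2f(x_{4}) + f(x_5)].
Sum = 12.87125.

12.87125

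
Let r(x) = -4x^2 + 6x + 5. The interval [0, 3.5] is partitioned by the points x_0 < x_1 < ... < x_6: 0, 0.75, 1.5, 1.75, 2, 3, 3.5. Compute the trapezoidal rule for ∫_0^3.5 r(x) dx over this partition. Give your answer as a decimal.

Subinterval widths: 0.75, 0.75, 0.25, 0.25, 1, 0.5.
r(0) = 5, r(0.75) = 7.25, r(1.5) = 5, r(1.75) = 3.25, r(2) = 1, r(3) = -13, r(3.5) = -23.
On each subinterval the trapezoid contributes (Δx_i/2)·[r(x_{i-1}) + r(x_i)].
Sum = -4.25.

-4.25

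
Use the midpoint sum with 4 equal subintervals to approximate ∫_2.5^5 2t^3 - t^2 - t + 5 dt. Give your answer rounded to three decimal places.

257.886

Δt = (5 − 2.5)/4 = 0.625.
Midpoints: 2.8125, 3.4375, 4.0625, 4.6875.
f(2.8125) = 79405/2048, f(3.4375) = 145375/2048, f(4.0625) = 242745/2048, f(4.6875) = 377515/2048.
Sum = Δt · [f(2.8125) + f(3.4375) + f(4.0625) + f(4.6875)].
Sum ≈ 257.886.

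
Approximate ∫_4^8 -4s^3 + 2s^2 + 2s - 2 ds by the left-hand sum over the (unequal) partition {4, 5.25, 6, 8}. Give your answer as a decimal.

-2222.890625

Subinterval widths: 1.25, 0.75, 2.
Left endpoints: 4, 5.25, 6.
f(4) = -218, f(5.25) = -515.1875, f(6) = -782.
Sum = Σ Δs_i · f(s_i).
Sum = -2222.890625.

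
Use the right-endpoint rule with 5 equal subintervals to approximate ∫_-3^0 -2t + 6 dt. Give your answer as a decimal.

25.2

Δt = (0 − (-3))/5 = 0.6.
Right endpoints: -2.4, -1.8, -1.2, -0.6, 0.
f(-2.4) = 10.8, f(-1.8) = 9.6, f(-1.2) = 8.4, f(-0.6) = 7.2, f(0) = 6.
Sum = Δt · [f(-2.4) + f(-1.8) + f(-1.2) + f(-0.6) + f(0)].
Sum = 25.2.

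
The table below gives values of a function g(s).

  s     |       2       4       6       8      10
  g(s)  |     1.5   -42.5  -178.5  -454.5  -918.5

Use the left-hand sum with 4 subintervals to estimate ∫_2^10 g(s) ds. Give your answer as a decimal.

-1348

Δs = 2.
Sum = 2·[1.5 + (-42.5) + (-178.5) + (-454.5)] = -1348.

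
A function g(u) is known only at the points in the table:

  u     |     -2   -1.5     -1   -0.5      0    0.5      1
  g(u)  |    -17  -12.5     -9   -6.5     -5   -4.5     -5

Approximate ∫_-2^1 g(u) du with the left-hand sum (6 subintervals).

-27.25

Δu = 0.5.
Sum = 0.5·[(-17) + (-12.5) + (-9) + (-6.5) + (-5) + (-4.5)] = -27.25.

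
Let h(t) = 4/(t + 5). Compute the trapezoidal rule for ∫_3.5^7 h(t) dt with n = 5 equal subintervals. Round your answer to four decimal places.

1.3805

Δt = (7 − 3.5)/5 = 0.7.
h(3.5) = 8/17, h(4.2) = 10/23, h(4.9) = 40/99, h(5.6) = 20/53, h(6.3) = 40/113, h(7) = 1/3.
T_5 = (Δt/2)·[h(t_0) + 2h(t_1) + ... + 2h(t_{4}) + h(t_5)].
Sum ≈ 1.3805.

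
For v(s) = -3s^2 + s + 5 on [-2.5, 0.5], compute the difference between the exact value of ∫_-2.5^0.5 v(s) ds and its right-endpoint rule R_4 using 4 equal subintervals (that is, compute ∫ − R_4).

Exact integral: ∫_-2.5^0.5 v(s) ds = -3.75.
R_4 = 3.28125.
Error = -3.75 − 3.28125 = -7.03125.

-7.03125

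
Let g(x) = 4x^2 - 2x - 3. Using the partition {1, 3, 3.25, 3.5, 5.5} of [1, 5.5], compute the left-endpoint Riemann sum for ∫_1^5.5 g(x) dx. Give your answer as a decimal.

90.9375

Subinterval widths: 2, 0.25, 0.25, 2.
Left endpoints: 1, 3, 3.25, 3.5.
g(1) = -1, g(3) = 27, g(3.25) = 32.75, g(3.5) = 39.
Sum = Σ Δx_i · g(x_i).
Sum = 90.9375.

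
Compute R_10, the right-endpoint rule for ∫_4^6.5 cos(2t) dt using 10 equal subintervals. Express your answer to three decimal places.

-0.147

Δt = (6.5 − 4)/10 = 0.25.
Right endpoints: 4.25, 4.5, 4.75, 5, 5.25, 5.5, 5.75, 6, 6.25, 6.5.
f(4.25) ≈ -0.602, f(4.5) ≈ -0.911, f(4.75) ≈ -0.997, f(5) ≈ -0.839, f(5.25) ≈ -0.476, f(5.5) ≈ 0.004, f(5.75) ≈ 0.483, f(6) ≈ 0.844, f(6.25) ≈ 0.998, f(6.5) ≈ 0.907.
Sum = Δt · [f(4.25) + f(4.5) + f(4.75) + ...].
Sum ≈ -0.147.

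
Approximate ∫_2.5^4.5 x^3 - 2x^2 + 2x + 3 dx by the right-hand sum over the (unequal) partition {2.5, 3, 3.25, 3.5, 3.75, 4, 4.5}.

72.609375

Subinterval widths: 0.5, 0.25, 0.25, 0.25, 0.25, 0.5.
Right endpoints: 3, 3.25, 3.5, 3.75, 4, 4.5.
f(3) = 18, f(3.25) = 22.703125, f(3.5) = 28.375, f(3.75) = 35.109375, f(4) = 43, f(4.5) = 62.625.
Sum = Σ Δx_i · f(x_i).
Sum = 72.609375.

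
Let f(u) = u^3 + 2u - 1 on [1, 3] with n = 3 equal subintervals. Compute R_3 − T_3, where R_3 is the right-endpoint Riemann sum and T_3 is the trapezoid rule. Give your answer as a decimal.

10

R_3 ≈ 36.88888889.
T_3 ≈ 26.88888889.
R_3 − T_3 = 10.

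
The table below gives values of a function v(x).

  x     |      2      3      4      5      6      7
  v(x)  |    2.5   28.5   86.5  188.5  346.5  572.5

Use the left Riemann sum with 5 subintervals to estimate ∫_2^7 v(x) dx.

652.5

Δx = 1.
Sum = 1·[2.5 + 28.5 + 86.5 + 188.5 + 346.5] = 652.5.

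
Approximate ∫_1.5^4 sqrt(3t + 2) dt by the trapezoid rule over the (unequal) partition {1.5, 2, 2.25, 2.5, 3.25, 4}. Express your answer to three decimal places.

Subinterval widths: 0.5, 0.25, 0.25, 0.75, 0.75.
f(1.5) ≈ 2.550, f(2) ≈ 2.828, f(2.25) ≈ 2.958, f(2.5) ≈ 3.082, f(3.25) ≈ 3.428, f(4) ≈ 3.742.
On each subinterval the trapezoid contributes (Δt_i/2)·[f(t_{i-1}) + f(t_i)].
Sum ≈ 7.953.

7.953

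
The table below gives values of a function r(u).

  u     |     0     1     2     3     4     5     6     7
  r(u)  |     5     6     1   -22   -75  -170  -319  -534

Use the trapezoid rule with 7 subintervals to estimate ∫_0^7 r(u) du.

Δu = 1.
T_7 = (1/2)·[5 + 2·6 + 2·1 + 2·(-22) + 2·(-75) + 2·(-170) + 2·(-319) + (-534)] = -843.5.

-843.5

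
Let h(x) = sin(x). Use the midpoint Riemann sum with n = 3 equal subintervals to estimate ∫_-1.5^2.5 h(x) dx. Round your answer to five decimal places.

0.93998

Δx = (2.5 − (-1.5))/3 = 4/3.
Midpoints: -5/6, 0.5, 11/6.
h(-5/6) ≈ -0.74018, h(0.5) ≈ 0.47943, h(11/6) ≈ 0.96573.
Sum = Δx · [h(-5/6) + h(0.5) + h(11/6)].
Sum ≈ 0.93998.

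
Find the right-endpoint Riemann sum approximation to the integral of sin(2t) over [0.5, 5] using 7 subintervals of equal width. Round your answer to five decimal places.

0.14662

Δt = (5 − 0.5)/7 = 9/14.
Right endpoints: 8/7, 25/14, 17/7, 43/14, 26/7, 61/14, 5.
f(8/7) ≈ 0.75515, f(25/14) ≈ -0.41672, f(17/7) ≈ -0.98954, f(43/14) ≈ -0.13987, f(26/7) ≈ 0.91087, f(61/14) ≈ 0.65221, f(5) ≈ -0.54402.
Sum = Δt · [f(8/7) + f(25/14) + f(17/7) + ...].
Sum ≈ 0.14662.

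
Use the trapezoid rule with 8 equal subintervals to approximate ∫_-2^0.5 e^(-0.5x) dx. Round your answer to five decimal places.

Δx = (0.5 − (-2))/8 = 0.3125.
f(-2) ≈ 2.71828, f(-1.6875) ≈ 2.32507, f(-1.375) ≈ 1.98874, f(-1.0625) ≈ 1.70106, f(-0.75) ≈ 1.45499, f(-0.4375) ≈ 1.24452, f(-0.125) ≈ 1.06449, f(0.1875) ≈ 0.91051, f(0.5) ≈ 0.77880.
T_8 = (Δx/2)·[f(x_0) + 2f(x_1) + ... + 2f(x_{7}) + f(x_8)].
Sum ≈ 3.88685.

3.88685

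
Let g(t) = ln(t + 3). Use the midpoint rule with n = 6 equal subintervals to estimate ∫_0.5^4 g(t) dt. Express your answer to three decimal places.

Δt = (4 − 0.5)/6 = 7/12.
Midpoints: 19/24, 1.375, 47/24, 61/24, 3.125, 89/24.
g(19/24) ≈ 1.333, g(1.375) ≈ 1.476, g(47/24) ≈ 1.601, g(61/24) ≈ 1.712, g(3.125) ≈ 1.812, g(89/24) ≈ 1.903.
Sum = Δt · [g(19/24) + g(1.375) + g(47/24) + ...].
Sum ≈ 5.739.

5.739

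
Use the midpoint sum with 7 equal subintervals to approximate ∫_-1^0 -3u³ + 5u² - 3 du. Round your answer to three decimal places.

Δu = (0 − (-1))/7 = 1/7.
Midpoints: -13/14, -11/14, -9/14, -0.5, -5/14, -3/14, -1/14.
f(-13/14) = 10189/2744, f(-11/14) = 4231/2744, f(-9/14) = -375/2744, f(-0.5) = -1.375, f(-5/14) = -6107/2744, f(-3/14) = -7521/2744, f(-1/14) = -8159/2744.
Sum = Δu · [f(-13/14) + f(-11/14) + f(-9/14) + ...].
Sum ≈ -0.599.

-0.599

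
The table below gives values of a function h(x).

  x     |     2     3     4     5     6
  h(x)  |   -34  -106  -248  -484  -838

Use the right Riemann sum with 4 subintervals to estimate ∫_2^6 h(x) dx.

-1676

Δx = 1.
Sum = 1·[(-106) + (-248) + (-484) + (-838)] = -1676.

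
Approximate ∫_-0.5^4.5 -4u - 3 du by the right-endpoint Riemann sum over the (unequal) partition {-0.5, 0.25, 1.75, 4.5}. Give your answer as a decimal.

Subinterval widths: 0.75, 1.5, 2.75.
Right endpoints: 0.25, 1.75, 4.5.
f(0.25) = -4, f(1.75) = -10, f(4.5) = -21.
Sum = Σ Δu_i · f(u_i).
Sum = -75.75.

-75.75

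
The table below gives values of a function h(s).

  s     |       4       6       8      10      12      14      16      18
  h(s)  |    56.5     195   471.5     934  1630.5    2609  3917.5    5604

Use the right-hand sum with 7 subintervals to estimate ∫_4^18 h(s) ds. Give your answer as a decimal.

30723

Δs = 2.
Sum = 2·[195 + 471.5 + 934 + 1630.5 + 2609 + 3917.5 + 5604] = 30723.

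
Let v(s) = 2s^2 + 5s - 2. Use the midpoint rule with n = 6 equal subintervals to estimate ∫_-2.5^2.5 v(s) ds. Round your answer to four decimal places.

Δs = (2.5 − (-2.5))/6 = 5/6.
Midpoints: -25/12, -1.25, -5/12, 5/12, 1.25, 25/12.
v(-25/12) = -269/72, v(-1.25) = -5.125, v(-5/12) = -269/72, v(5/12) = 31/72, v(1.25) = 7.375, v(25/12) = 1231/72.
Sum = Δs · [v(-25/12) + v(-1.25) + v(-5/12) + ...].
Sum ≈ 10.2546.

10.2546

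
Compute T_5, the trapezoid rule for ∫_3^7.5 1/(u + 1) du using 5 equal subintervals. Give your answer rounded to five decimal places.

Δu = (7.5 − 3)/5 = 0.9.
f(3) = 0.25, f(3.9) = 10/49, f(4.8) = 5/29, f(5.7) = 10/67, f(6.6) = 5/38, f(7.5) = 2/17.
T_5 = (Δu/2)·[f(u_0) + 2f(u_1) + ... + 2f(u_{4}) + f(u_5)].
Sum ≈ 0.75704.

0.75704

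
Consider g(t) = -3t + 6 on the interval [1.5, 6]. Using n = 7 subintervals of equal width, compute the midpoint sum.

Δt = (6 − 1.5)/7 = 9/14.
Midpoints: 51/28, 69/28, 87/28, 3.75, 123/28, 141/28, 159/28.
g(51/28) = 15/28, g(69/28) = -39/28, g(87/28) = -93/28, g(3.75) = -5.25, g(123/28) = -201/28, g(141/28) = -255/28, g(159/28) = -309/28.
Sum = Δt · [g(51/28) + g(69/28) + g(87/28) + ...].
Sum = -23.625.

-23.625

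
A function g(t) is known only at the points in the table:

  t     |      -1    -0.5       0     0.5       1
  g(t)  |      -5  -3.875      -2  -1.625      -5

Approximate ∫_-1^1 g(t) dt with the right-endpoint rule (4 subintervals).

-6.25

Δt = 0.5.
Sum = 0.5·[(-3.875) + (-2) + (-1.625) + (-5)] = -6.25.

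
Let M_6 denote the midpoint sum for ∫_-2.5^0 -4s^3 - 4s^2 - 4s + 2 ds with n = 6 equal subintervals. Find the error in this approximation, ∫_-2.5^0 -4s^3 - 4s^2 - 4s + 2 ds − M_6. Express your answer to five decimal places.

0.39786

Exact integral: ∫_-2.5^0 f(s) ds ≈ 35.7291667.
M_6 ≈ 35.3313079.
Error ≈ 35.7291667 − 35.3313079 ≈ 0.39786.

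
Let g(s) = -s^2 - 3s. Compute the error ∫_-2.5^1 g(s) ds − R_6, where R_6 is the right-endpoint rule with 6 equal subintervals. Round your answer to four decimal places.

1.7297

Exact integral: ∫_-2.5^1 g(s) ds ≈ 2.333333.
R_6 ≈ 0.603588.
Error ≈ 2.333333 − 0.603588 ≈ 1.7297.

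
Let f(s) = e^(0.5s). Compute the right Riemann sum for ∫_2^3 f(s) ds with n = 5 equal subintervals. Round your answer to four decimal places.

3.7061

Δs = (3 − 2)/5 = 0.2.
Right endpoints: 2.2, 2.4, 2.6, 2.8, 3.
f(2.2) ≈ 3.0042, f(2.4) ≈ 3.3201, f(2.6) ≈ 3.6693, f(2.8) ≈ 4.0552, f(3) ≈ 4.4817.
Sum = Δs · [f(2.2) + f(2.4) + f(2.6) + f(2.8) + f(3)].
Sum ≈ 3.7061.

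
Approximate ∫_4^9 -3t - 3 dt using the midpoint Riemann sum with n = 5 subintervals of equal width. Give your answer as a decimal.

-112.5

Δt = (9 − 4)/5 = 1.
Midpoints: 4.5, 5.5, 6.5, 7.5, 8.5.
f(4.5) = -16.5, f(5.5) = -19.5, f(6.5) = -22.5, f(7.5) = -25.5, f(8.5) = -28.5.
Sum = Δt · [f(4.5) + f(5.5) + f(6.5) + f(7.5) + f(8.5)].
Sum = -112.5.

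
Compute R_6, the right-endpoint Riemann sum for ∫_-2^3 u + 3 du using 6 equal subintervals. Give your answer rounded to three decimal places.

19.583

Δu = (3 − (-2))/6 = 5/6.
Right endpoints: -7/6, -1/3, 0.5, 4/3, 13/6, 3.
f(-7/6) = 11/6, f(-1/3) = 8/3, f(0.5) = 3.5, f(4/3) = 13/3, f(13/6) = 31/6, f(3) = 6.
Sum = Δu · [f(-7/6) + f(-1/3) + f(0.5) + ...].
Sum ≈ 19.583.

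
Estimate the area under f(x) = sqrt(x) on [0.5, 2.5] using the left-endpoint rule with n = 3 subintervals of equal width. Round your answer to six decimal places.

Δx = (2.5 − 0.5)/3 = 2/3.
Left endpoints: 0.5, 7/6, 11/6.
f(0.5) ≈ 0.707107, f(7/6) ≈ 1.080123, f(11/6) ≈ 1.354006.
Sum = Δx · [f(0.5) + f(7/6) + f(11/6)].
Sum ≈ 2.094158.

2.094158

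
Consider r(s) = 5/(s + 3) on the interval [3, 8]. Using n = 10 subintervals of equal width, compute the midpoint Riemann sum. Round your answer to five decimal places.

Δs = (8 − 3)/10 = 0.5.
Midpoints: 3.25, 3.75, 4.25, 4.75, 5.25, 5.75, 6.25, 6.75, 7.25, 7.75.
r(3.25) = 0.8, r(3.75) = 20/27, r(4.25) = 20/29, r(4.75) = 20/31, r(5.25) = 20/33, r(5.75) = 4/7, r(6.25) = 20/37, r(6.75) = 20/39, r(7.25) = 20/41, r(7.75) = 20/43.
Sum = Δs · [r(3.25) + r(3.75) + r(4.25) + ...].
Sum ≈ 3.02966.

3.02966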